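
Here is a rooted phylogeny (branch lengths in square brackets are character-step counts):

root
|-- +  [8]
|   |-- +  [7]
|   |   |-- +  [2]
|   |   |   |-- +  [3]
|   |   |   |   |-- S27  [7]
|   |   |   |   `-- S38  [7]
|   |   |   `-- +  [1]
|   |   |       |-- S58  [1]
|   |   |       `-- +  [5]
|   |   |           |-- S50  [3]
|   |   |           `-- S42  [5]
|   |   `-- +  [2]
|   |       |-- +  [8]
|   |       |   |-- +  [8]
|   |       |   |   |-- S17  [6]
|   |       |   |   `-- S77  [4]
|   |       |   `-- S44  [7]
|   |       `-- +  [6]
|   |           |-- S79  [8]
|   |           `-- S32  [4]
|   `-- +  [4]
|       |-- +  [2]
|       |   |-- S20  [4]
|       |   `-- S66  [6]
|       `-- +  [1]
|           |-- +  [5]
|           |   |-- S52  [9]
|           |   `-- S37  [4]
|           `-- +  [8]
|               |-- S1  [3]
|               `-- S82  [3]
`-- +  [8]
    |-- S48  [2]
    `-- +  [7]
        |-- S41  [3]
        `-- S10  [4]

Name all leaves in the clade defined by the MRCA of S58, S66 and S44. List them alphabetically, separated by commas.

S1, S17, S20, S27, S32, S37, S38, S42, S44, S50, S52, S58, S66, S77, S79, S82

Tracing S58: it sits inside (S58,(S50,S42)).
Tracing S66: it sits inside (S20,S66).
Tracing S44: it sits inside ((S17,S77),S44).
The smallest clade enclosing all 3 is ((((S27,S38),(S58,(S50,S42))),(((S17,S77),S44),(S79,S32))),((S20,S66),((S52,S37),(S1,S82)))); the answer is its 16 terminal taxa in alphabetical order.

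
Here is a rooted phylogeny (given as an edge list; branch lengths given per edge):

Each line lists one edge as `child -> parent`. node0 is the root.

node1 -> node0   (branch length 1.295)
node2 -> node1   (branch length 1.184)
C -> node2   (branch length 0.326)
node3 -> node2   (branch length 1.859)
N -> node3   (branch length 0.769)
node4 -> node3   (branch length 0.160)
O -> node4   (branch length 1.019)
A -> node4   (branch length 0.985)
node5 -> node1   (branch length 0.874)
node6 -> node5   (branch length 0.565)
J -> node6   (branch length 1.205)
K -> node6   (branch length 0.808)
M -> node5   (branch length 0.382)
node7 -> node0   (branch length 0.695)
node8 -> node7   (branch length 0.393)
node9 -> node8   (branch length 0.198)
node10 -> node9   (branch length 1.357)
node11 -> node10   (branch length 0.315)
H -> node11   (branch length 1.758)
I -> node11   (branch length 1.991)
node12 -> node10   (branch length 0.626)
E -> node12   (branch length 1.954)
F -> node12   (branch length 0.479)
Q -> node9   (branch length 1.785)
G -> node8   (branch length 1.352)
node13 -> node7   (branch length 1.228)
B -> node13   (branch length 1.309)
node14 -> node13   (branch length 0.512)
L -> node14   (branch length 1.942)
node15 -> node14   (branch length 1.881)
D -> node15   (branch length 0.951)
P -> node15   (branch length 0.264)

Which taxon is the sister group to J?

J attaches to the tree at the node subtending (J,K).
The other lineage descending from that same node — the sister group — is the single tip K.

K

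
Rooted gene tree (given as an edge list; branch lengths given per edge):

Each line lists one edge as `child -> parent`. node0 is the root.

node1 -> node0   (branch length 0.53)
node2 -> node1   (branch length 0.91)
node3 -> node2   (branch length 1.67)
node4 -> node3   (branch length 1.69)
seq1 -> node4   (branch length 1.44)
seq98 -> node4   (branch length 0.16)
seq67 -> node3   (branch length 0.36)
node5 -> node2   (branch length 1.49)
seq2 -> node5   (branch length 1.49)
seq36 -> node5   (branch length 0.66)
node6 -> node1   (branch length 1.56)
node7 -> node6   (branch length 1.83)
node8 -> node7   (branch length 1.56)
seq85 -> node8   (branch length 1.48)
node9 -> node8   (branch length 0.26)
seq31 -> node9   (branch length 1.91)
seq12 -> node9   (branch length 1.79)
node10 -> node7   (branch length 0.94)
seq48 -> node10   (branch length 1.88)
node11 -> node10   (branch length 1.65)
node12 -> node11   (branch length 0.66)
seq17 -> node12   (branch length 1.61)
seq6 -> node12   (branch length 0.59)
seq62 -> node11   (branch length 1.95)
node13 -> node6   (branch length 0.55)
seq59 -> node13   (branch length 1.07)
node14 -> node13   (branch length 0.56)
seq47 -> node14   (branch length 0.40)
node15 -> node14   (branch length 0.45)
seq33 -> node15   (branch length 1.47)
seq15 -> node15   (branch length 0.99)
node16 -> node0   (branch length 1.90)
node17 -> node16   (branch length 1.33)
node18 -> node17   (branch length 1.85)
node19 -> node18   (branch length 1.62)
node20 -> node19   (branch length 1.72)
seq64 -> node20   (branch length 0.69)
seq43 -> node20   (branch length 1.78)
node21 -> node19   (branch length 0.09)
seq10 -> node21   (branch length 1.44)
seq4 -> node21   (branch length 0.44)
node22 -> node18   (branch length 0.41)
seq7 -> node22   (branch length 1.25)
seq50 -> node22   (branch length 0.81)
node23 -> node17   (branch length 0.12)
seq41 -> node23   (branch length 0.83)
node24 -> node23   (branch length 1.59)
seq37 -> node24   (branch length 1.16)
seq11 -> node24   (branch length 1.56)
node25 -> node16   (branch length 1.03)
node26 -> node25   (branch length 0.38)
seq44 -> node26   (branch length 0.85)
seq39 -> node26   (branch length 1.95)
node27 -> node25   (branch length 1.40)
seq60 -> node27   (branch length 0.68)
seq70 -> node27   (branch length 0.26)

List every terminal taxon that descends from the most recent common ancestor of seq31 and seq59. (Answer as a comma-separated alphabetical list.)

Tracing seq31: it sits inside (seq31,seq12).
Tracing seq59: it sits inside (seq59,(seq47,(seq33,seq15))).
The smallest clade enclosing both is (((seq85,(seq31,seq12)),(seq48,((seq17,seq6),seq62))),(seq59,(seq47,(seq33,seq15)))); the answer is its 11 terminal taxa in alphabetical order.

seq12, seq15, seq17, seq31, seq33, seq47, seq48, seq59, seq6, seq62, seq85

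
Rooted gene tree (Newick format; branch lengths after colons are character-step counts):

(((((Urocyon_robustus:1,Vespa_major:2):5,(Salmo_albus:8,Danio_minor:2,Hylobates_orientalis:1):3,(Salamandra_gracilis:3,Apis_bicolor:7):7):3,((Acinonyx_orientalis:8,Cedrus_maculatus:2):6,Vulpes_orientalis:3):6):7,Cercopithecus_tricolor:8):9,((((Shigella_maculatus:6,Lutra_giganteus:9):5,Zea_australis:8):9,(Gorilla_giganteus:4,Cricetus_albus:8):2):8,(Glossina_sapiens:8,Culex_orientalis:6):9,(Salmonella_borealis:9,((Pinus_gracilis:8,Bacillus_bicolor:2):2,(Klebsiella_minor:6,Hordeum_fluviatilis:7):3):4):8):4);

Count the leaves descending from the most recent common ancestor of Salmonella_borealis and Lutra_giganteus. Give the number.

The MRCA of Salmonella_borealis and Lutra_giganteus is the node subtending ((((Shigella_maculatus,Lutra_giganteus),Zea_australis),(Gorilla_giganteus,Cricetus_albus)),(Glossina_sapiens,Culex_orientalis),(Salmonella_borealis,((Pinus_gracilis,Bacillus_bicolor),(Klebsiella_minor,Hordeum_fluviatilis)))).
That clade contains 12 terminal taxa: Bacillus_bicolor, Cricetus_albus, Culex_orientalis, Glossina_sapiens, Gorilla_giganteus, Hordeum_fluviatilis, Klebsiella_minor, Lutra_giganteus, Pinus_gracilis, Salmonella_borealis, Shigella_maculatus, Zea_australis.

12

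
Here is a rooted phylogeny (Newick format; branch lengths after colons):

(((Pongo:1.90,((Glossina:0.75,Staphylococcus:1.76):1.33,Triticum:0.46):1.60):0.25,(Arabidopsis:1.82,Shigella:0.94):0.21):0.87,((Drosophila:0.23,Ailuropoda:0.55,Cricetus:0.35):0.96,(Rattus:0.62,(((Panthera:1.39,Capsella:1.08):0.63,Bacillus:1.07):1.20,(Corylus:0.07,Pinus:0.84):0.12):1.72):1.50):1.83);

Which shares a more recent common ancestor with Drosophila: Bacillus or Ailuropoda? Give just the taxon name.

Ailuropoda

The MRCA of Drosophila and Ailuropoda subtends (Drosophila,Ailuropoda,Cricetus) (3 taxa).
The MRCA of Drosophila and Bacillus subtends ((Drosophila,Ailuropoda,Cricetus),(Rattus,(((Panthera,Capsella),Bacillus),(Corylus,Pinus)))) (9 taxa).
The first is nested inside the second, so Drosophila shares a more recent common ancestor with Ailuropoda.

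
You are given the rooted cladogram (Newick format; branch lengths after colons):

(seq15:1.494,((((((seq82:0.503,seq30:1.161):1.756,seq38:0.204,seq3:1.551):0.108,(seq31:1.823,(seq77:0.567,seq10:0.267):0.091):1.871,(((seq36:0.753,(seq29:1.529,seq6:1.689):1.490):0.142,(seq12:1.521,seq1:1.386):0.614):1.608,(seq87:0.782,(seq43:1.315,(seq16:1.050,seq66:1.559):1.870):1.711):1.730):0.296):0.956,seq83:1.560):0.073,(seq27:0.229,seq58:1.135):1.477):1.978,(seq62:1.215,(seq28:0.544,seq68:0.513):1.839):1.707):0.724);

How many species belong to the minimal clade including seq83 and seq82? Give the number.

The MRCA of seq83 and seq82 is the node subtending ((((seq82,seq30),seq38,seq3),(seq31,(seq77,seq10)),(((seq36,(seq29,seq6)),(seq12,seq1)),(seq87,(seq43,(seq16,seq66))))),seq83).
That clade contains 17 terminal taxa: seq1, seq10, seq12, seq16, seq29, seq3, seq30, seq31, seq36, seq38, seq43, seq6, seq66, seq77, seq82, seq83, seq87.

17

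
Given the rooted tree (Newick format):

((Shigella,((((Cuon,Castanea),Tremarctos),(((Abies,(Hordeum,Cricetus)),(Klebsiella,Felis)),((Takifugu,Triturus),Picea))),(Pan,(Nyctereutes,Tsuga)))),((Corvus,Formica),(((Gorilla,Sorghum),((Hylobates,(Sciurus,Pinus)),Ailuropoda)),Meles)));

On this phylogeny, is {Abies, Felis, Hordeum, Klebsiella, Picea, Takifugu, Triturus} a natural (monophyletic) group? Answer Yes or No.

No

The MRCA of the listed taxa subtends (((Abies,(Hordeum,Cricetus)),(Klebsiella,Felis)),((Takifugu,Triturus),Picea)).
That clade also contains Cricetus, which is not in the proposed group, so the group is not monophyletic.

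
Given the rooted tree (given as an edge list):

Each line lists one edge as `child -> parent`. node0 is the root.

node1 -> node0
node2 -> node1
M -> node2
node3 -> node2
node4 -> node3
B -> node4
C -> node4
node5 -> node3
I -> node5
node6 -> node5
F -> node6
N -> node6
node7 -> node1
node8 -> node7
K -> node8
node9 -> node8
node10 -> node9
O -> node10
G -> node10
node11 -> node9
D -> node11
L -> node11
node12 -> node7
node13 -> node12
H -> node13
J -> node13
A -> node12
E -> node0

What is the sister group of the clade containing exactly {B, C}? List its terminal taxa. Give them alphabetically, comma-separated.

F, I, N

The clade containing exactly {B, C} attaches to the tree at the node subtending ((B,C),(I,(F,N))).
The other lineage descending from that same node — the sister group — is (I,(F,N)); its 3 tips in alphabetical order are the answer.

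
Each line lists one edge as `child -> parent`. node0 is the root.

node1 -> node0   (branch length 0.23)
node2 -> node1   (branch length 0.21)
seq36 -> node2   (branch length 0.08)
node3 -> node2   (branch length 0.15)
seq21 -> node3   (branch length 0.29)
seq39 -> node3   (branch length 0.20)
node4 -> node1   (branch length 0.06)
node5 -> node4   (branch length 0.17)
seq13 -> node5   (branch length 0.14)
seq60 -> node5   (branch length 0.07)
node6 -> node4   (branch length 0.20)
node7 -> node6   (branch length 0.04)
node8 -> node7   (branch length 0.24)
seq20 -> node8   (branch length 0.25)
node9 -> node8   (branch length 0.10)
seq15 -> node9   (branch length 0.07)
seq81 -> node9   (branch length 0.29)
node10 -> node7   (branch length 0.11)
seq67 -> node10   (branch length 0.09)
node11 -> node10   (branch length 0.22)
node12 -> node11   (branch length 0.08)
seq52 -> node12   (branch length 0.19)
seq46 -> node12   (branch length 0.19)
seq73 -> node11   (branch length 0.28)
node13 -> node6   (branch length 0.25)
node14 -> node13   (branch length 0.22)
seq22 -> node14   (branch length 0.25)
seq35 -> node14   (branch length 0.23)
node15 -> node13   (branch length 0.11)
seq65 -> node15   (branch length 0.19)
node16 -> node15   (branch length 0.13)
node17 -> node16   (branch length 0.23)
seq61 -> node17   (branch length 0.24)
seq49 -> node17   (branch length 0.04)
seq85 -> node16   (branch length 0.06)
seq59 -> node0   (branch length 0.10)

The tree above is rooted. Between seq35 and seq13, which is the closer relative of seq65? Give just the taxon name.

seq35

The MRCA of seq65 and seq35 subtends ((seq22,seq35),(seq65,((seq61,seq49),seq85))) (6 taxa).
The MRCA of seq65 and seq13 subtends ((seq13,seq60),(((seq20,(seq15,seq81)),(seq67,((seq52,seq46),seq73))),((seq22,seq35),(seq65,((seq61,seq49),seq85))))) (15 taxa).
The first is nested inside the second, so seq65 shares a more recent common ancestor with seq35.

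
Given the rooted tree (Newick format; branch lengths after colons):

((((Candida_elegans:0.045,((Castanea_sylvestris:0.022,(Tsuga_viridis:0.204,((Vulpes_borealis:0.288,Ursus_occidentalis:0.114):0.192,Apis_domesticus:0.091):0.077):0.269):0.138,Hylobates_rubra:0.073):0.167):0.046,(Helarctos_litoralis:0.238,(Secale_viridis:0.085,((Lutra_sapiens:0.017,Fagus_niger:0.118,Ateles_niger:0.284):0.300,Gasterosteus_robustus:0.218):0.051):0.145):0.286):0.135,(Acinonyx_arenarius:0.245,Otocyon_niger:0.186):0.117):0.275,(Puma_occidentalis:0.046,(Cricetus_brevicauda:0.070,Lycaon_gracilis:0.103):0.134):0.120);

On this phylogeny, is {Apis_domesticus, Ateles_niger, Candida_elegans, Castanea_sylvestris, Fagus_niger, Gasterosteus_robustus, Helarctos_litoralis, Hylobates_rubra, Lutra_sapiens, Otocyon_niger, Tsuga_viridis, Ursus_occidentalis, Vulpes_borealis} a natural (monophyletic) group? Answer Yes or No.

No

The MRCA of the listed taxa subtends (((Candida_elegans,((Castanea_sylvestris,(Tsuga_viridis,((Vulpes_borealis,Ursus_occidentalis),Apis_domesticus))),Hylobates_rubra)),(Helarctos_litoralis,(Secale_viridis,((Lutra_sapiens,Fagus_niger,Ateles_niger),Gasterosteus_robustus)))),(Acinonyx_arenarius,Otocyon_niger)).
That clade also contains Acinonyx_arenarius, Secale_viridis, which are not in the proposed group, so the group is not monophyletic.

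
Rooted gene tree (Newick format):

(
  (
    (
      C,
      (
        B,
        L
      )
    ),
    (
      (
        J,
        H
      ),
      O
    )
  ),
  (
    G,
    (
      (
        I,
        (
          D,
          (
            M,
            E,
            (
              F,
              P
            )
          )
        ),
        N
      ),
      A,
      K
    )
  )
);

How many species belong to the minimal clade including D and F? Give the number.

5

The MRCA of D and F is the node subtending (D,(M,E,(F,P))).
That clade contains 5 terminal taxa: D, E, F, M, P.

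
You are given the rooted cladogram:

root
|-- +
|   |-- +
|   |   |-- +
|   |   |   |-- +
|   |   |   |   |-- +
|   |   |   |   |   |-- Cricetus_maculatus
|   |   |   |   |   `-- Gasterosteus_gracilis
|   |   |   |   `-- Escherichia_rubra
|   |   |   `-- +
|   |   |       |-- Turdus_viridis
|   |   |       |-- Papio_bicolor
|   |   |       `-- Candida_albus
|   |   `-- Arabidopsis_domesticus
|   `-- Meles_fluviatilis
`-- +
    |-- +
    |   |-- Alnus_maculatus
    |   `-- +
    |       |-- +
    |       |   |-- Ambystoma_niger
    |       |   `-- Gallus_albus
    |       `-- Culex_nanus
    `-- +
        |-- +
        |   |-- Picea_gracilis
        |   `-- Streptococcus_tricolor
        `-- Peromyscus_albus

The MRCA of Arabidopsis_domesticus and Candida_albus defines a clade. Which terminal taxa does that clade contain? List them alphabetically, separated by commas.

Tracing Arabidopsis_domesticus: it sits inside ((((Cricetus_maculatus,Gasterosteus_gracilis),Escherichia_rubra),(Turdus_viridis,Papio_bicolor,Candida_albus)),Arabidopsis_domesticus).
Tracing Candida_albus: it sits inside (Turdus_viridis,Papio_bicolor,Candida_albus).
The smallest clade enclosing both is ((((Cricetus_maculatus,Gasterosteus_gracilis),Escherichia_rubra),(Turdus_viridis,Papio_bicolor,Candida_albus)),Arabidopsis_domesticus); the answer is its 7 terminal taxa in alphabetical order.

Arabidopsis_domesticus, Candida_albus, Cricetus_maculatus, Escherichia_rubra, Gasterosteus_gracilis, Papio_bicolor, Turdus_viridis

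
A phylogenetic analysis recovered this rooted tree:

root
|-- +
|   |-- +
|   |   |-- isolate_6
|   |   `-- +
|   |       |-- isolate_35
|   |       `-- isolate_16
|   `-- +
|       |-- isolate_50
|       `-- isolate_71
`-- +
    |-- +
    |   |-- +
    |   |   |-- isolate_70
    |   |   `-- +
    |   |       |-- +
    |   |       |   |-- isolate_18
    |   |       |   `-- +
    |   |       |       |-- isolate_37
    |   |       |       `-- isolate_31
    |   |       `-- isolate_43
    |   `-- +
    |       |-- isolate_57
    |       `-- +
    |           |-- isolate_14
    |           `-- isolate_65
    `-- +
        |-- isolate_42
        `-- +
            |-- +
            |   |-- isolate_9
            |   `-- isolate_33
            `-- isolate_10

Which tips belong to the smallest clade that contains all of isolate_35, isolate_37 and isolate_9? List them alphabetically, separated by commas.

Tracing isolate_35: it sits inside (isolate_35,isolate_16).
Tracing isolate_37: it sits inside (isolate_37,isolate_31).
Tracing isolate_9: it sits inside (isolate_9,isolate_33).
The smallest clade enclosing all 3 is the whole tree (their MRCA is the root), so the answer is all 17 tips in alphabetical order.

isolate_10, isolate_14, isolate_16, isolate_18, isolate_31, isolate_33, isolate_35, isolate_37, isolate_42, isolate_43, isolate_50, isolate_57, isolate_6, isolate_65, isolate_70, isolate_71, isolate_9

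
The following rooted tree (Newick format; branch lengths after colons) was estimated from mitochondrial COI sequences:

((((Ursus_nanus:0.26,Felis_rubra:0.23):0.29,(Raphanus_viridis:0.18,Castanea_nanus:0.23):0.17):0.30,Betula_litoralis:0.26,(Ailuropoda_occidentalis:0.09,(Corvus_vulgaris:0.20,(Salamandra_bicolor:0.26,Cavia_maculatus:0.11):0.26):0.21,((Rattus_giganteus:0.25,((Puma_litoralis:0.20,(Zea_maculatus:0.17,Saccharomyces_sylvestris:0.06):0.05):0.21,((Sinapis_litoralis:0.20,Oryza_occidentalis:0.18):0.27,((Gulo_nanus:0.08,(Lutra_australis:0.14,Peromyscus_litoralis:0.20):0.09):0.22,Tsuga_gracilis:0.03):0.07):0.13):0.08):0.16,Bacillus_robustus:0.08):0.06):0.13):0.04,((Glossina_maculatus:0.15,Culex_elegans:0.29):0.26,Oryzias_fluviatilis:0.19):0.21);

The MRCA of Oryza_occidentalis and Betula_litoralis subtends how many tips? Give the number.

20

The MRCA of Oryza_occidentalis and Betula_litoralis is the node subtending (((Ursus_nanus,Felis_rubra),(Raphanus_viridis,Castanea_nanus)),Betula_litoralis,(Ailuropoda_occidentalis,(Corvus_vulgaris,(Salamandra_bicolor,Cavia_maculatus)),((Rattus_giganteus,((Puma_litoralis,(Zea_maculatus,Saccharomyces_sylvestris)),((Sinapis_litoralis,Oryza_occidentalis),((Gulo_nanus,(Lutra_australis,Peromyscus_litoralis)),Tsuga_gracilis)))),Bacillus_robustus))).
That clade contains 20 terminal taxa: Ailuropoda_occidentalis, Bacillus_robustus, Betula_litoralis, Castanea_nanus, Cavia_maculatus, Corvus_vulgaris, Felis_rubra, Gulo_nanus, Lutra_australis, Oryza_occidentalis, Peromyscus_litoralis, Puma_litoralis, Raphanus_viridis, Rattus_giganteus, Saccharomyces_sylvestris, Salamandra_bicolor, Sinapis_litoralis, Tsuga_gracilis, Ursus_nanus, Zea_maculatus.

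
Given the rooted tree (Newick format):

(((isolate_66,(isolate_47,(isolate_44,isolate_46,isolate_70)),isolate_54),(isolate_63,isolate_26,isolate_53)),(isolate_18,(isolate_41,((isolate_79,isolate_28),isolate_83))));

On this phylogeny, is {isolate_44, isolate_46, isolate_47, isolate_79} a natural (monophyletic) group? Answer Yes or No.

The MRCA of the listed taxa is the root, so the smallest clade containing them is the whole tree.
That clade also contains isolate_18, isolate_26, isolate_28, isolate_41, isolate_53, isolate_54, isolate_63, isolate_66, isolate_70, isolate_83, which are not in the proposed group, so the group is not monophyletic.

No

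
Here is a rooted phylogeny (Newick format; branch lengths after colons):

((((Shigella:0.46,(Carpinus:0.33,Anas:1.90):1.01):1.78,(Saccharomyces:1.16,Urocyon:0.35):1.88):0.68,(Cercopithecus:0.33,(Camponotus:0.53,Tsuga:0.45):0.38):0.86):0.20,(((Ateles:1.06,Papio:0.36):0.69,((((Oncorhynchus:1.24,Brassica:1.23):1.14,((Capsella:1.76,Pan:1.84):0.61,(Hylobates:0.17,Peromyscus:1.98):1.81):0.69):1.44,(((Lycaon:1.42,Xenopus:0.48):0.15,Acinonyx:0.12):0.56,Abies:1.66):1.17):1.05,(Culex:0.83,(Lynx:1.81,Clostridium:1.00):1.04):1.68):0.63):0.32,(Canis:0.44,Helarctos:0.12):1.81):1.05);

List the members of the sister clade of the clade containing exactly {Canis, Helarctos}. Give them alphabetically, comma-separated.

Abies, Acinonyx, Ateles, Brassica, Capsella, Clostridium, Culex, Hylobates, Lycaon, Lynx, Oncorhynchus, Pan, Papio, Peromyscus, Xenopus

The clade containing exactly {Canis, Helarctos} attaches to the tree at the node subtending (((Ateles,Papio),((((Oncorhynchus,Brassica),((Capsella,Pan),(Hylobates,Peromyscus))),(((Lycaon,Xenopus),Acinonyx),Abies)),(Culex,(Lynx,Clostridium)))),(Canis,Helarctos)).
The other lineage descending from that same node — the sister group — is ((Ateles,Papio),((((Oncorhynchus,Brassica),((Capsella,Pan),(Hylobates,Peromyscus))),(((Lycaon,Xenopus),Acinonyx),Abies)),(Culex,(Lynx,Clostridium)))); its 15 tips in alphabetical order are the answer.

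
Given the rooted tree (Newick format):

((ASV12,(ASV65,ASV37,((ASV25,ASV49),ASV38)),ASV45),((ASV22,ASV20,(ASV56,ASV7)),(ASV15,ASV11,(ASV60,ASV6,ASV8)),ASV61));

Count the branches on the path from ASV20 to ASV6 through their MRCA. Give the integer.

5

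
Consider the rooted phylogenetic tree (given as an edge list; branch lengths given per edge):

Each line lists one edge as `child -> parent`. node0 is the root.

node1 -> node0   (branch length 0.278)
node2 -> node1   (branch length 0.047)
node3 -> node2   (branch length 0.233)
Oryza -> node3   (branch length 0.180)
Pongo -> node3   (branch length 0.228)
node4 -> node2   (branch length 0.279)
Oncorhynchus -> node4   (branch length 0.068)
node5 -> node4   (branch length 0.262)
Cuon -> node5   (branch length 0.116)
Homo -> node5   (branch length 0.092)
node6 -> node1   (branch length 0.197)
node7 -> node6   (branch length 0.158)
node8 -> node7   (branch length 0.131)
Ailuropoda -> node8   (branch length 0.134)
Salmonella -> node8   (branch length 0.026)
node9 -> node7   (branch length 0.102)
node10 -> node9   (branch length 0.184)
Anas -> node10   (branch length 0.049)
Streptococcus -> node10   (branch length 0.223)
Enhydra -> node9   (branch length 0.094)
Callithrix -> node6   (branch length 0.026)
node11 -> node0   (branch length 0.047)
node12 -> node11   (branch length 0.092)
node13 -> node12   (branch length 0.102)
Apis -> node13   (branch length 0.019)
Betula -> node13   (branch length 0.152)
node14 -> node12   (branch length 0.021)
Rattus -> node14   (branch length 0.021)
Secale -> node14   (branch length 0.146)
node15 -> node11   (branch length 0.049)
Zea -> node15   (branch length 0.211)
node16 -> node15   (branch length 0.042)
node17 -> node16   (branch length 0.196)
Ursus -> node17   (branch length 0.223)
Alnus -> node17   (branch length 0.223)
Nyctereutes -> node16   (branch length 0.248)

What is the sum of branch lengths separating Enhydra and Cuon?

1.255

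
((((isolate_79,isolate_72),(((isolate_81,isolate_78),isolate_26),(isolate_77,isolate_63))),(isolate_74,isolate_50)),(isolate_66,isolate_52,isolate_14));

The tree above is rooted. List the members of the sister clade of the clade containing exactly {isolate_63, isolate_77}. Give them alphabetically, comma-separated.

The clade containing exactly {isolate_63, isolate_77} attaches to the tree at the node subtending (((isolate_81,isolate_78),isolate_26),(isolate_77,isolate_63)).
The other lineage descending from that same node — the sister group — is ((isolate_81,isolate_78),isolate_26); its 3 tips in alphabetical order are the answer.

isolate_26, isolate_78, isolate_81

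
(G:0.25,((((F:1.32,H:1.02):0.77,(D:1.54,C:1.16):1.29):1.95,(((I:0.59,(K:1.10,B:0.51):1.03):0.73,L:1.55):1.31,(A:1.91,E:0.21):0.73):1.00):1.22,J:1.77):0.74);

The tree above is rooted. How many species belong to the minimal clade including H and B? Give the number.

The MRCA of H and B is the node subtending (((F,H),(D,C)),(((I,(K,B)),L),(A,E))).
That clade contains 10 terminal taxa: A, B, C, D, E, F, H, I, K, L.

10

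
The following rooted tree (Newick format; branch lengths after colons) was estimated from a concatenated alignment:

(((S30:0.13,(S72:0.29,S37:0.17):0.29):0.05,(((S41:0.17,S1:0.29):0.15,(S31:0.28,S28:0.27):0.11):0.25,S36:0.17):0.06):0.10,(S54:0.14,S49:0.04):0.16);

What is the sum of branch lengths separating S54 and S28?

The path runs S54 → … → MRCA → … → S28; the MRCA is the root of the tree.
Branch lengths along that path: 0.14 + 0.16 + 0.10 + 0.06 + 0.25 + 0.11 + 0.27 = 1.09.

1.09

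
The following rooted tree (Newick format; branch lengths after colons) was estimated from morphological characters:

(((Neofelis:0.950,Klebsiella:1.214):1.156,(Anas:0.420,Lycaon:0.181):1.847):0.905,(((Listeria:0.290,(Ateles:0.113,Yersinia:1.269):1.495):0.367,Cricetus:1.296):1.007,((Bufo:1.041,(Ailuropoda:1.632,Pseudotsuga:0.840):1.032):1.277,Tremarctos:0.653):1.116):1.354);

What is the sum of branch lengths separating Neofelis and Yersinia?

The path runs Neofelis → … → MRCA → … → Yersinia; the MRCA is the root of the tree.
Branch lengths along that path: 0.950 + 1.156 + 0.905 + 1.354 + 1.007 + 0.367 + 1.495 + 1.269 = 8.503.

8.503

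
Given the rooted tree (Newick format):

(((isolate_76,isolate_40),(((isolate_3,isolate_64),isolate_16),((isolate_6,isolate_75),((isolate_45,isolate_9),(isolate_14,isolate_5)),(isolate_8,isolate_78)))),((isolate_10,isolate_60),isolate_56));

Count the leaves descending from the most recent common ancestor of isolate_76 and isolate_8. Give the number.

13

The MRCA of isolate_76 and isolate_8 is the node subtending ((isolate_76,isolate_40),(((isolate_3,isolate_64),isolate_16),((isolate_6,isolate_75),((isolate_45,isolate_9),(isolate_14,isolate_5)),(isolate_8,isolate_78)))).
That clade contains 13 terminal taxa: isolate_14, isolate_16, isolate_3, isolate_40, isolate_45, isolate_5, isolate_6, isolate_64, isolate_75, isolate_76, isolate_78, isolate_8, isolate_9.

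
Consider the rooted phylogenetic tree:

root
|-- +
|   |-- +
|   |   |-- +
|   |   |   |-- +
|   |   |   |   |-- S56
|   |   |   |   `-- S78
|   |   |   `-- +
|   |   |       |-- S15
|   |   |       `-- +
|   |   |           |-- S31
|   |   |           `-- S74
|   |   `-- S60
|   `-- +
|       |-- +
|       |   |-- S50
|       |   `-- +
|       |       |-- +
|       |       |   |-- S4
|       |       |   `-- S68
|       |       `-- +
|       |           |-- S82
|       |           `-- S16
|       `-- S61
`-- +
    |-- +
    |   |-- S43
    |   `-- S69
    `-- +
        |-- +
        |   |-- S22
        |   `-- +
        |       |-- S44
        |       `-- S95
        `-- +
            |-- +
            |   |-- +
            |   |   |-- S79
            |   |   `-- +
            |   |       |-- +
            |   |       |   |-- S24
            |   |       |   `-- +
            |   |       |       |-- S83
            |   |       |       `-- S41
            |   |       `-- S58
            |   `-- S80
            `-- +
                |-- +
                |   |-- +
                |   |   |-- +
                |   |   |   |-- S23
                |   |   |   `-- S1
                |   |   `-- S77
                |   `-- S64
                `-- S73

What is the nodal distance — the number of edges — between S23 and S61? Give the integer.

11

The MRCA of S23 and S61 is the root of the tree.
From S23 up to that node: 8 branches. From S61 up to the same node: 3 branches. Total: 8 + 3 = 11.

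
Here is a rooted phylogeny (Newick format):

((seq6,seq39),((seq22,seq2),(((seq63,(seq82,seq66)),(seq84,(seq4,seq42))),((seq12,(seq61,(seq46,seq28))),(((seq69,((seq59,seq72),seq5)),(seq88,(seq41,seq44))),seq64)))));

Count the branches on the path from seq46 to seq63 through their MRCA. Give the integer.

8

The MRCA of seq46 and seq63 is the node subtending (((seq63,(seq82,seq66)),(seq84,(seq4,seq42))),((seq12,(seq61,(seq46,seq28))),(((seq69,((seq59,seq72),seq5)),(seq88,(seq41,seq44))),seq64))).
From seq46 up to that node: 5 branches. From seq63 up to the same node: 3 branches. Total: 5 + 3 = 8.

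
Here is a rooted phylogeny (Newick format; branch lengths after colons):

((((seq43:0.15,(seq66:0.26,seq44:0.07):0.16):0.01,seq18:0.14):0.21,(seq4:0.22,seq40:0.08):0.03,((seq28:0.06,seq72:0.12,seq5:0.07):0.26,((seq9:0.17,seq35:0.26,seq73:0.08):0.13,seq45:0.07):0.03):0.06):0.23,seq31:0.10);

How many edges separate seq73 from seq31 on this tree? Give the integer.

The MRCA of seq73 and seq31 is the root of the tree.
From seq73 up to that node: 5 branches. From seq31 up to the same node: 1 branch. Total: 5 + 1 = 6.

6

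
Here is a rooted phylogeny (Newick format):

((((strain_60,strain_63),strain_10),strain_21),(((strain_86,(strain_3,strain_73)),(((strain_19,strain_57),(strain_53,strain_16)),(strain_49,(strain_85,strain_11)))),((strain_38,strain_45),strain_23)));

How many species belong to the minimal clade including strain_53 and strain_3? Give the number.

10

The MRCA of strain_53 and strain_3 is the node subtending ((strain_86,(strain_3,strain_73)),(((strain_19,strain_57),(strain_53,strain_16)),(strain_49,(strain_85,strain_11)))).
That clade contains 10 terminal taxa: strain_11, strain_16, strain_19, strain_3, strain_49, strain_53, strain_57, strain_73, strain_85, strain_86.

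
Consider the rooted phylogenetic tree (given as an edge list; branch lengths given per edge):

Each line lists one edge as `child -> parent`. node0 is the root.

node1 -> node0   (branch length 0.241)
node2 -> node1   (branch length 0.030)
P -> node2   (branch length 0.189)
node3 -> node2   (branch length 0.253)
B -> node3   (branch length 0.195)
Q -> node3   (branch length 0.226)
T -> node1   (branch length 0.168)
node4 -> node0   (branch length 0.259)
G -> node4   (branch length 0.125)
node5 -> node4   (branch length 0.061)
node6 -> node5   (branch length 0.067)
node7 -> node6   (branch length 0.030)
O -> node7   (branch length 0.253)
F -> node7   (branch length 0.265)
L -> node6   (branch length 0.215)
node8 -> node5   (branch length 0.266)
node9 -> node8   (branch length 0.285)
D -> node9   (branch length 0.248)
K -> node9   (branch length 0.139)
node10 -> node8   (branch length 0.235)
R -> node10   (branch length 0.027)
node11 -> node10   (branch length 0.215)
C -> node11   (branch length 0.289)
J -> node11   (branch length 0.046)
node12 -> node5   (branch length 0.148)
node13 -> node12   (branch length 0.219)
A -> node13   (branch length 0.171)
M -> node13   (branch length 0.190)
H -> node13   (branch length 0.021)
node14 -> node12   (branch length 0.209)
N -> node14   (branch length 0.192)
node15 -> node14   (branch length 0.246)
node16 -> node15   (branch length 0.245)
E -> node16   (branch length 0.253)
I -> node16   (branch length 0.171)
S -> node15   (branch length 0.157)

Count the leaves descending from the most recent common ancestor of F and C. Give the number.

15

The MRCA of F and C is the node subtending (((O,F),L),((D,K),(R,(C,J))),((A,M,H),(N,((E,I),S)))).
That clade contains 15 terminal taxa: A, C, D, E, F, H, I, J, K, L, M, N, O, R, S.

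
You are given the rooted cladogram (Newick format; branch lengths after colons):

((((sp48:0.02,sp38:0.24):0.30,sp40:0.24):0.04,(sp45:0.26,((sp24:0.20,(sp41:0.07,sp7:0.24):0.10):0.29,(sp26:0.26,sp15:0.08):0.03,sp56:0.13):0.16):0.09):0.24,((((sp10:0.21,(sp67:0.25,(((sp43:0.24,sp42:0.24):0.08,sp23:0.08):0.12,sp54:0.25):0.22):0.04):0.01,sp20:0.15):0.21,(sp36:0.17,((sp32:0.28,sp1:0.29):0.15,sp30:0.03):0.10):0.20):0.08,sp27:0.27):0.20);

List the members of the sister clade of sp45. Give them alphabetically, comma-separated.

sp15, sp24, sp26, sp41, sp56, sp7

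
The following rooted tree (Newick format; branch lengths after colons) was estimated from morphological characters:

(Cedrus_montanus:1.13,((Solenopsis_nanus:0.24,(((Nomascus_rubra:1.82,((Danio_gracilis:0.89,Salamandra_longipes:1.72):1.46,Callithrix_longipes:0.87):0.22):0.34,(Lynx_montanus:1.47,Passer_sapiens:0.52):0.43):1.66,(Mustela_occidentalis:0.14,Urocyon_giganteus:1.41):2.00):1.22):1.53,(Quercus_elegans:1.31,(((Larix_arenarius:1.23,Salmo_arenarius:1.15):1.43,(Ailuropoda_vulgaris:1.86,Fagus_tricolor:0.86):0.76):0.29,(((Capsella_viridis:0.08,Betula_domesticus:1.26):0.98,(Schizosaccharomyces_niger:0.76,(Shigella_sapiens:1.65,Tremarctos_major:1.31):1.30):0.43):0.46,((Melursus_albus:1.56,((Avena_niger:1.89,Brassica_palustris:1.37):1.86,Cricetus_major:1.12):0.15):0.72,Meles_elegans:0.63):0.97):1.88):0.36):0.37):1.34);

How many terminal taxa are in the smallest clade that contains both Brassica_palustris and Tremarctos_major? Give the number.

The MRCA of Brassica_palustris and Tremarctos_major is the node subtending (((Capsella_viridis,Betula_domesticus),(Schizosaccharomyces_niger,(Shigella_sapiens,Tremarctos_major))),((Melursus_albus,((Avena_niger,Brassica_palustris),Cricetus_major)),Meles_elegans)).
That clade contains 10 terminal taxa: Avena_niger, Betula_domesticus, Brassica_palustris, Capsella_viridis, Cricetus_major, Meles_elegans, Melursus_albus, Schizosaccharomyces_niger, Shigella_sapiens, Tremarctos_major.

10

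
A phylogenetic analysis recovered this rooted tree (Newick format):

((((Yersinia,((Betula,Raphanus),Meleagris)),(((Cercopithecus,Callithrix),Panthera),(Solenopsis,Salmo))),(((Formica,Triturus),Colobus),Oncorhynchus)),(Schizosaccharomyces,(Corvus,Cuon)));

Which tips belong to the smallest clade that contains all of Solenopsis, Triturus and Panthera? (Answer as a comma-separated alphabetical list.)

Betula, Callithrix, Cercopithecus, Colobus, Formica, Meleagris, Oncorhynchus, Panthera, Raphanus, Salmo, Solenopsis, Triturus, Yersinia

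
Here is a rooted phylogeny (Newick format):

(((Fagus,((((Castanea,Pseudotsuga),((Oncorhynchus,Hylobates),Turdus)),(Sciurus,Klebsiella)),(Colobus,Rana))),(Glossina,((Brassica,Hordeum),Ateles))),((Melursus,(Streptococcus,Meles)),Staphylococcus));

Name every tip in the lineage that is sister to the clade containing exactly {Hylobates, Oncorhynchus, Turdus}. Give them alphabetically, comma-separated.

Castanea, Pseudotsuga

The clade containing exactly {Hylobates, Oncorhynchus, Turdus} attaches to the tree at the node subtending ((Castanea,Pseudotsuga),((Oncorhynchus,Hylobates),Turdus)).
The other lineage descending from that same node — the sister group — is (Castanea,Pseudotsuga); its 2 tips in alphabetical order are the answer.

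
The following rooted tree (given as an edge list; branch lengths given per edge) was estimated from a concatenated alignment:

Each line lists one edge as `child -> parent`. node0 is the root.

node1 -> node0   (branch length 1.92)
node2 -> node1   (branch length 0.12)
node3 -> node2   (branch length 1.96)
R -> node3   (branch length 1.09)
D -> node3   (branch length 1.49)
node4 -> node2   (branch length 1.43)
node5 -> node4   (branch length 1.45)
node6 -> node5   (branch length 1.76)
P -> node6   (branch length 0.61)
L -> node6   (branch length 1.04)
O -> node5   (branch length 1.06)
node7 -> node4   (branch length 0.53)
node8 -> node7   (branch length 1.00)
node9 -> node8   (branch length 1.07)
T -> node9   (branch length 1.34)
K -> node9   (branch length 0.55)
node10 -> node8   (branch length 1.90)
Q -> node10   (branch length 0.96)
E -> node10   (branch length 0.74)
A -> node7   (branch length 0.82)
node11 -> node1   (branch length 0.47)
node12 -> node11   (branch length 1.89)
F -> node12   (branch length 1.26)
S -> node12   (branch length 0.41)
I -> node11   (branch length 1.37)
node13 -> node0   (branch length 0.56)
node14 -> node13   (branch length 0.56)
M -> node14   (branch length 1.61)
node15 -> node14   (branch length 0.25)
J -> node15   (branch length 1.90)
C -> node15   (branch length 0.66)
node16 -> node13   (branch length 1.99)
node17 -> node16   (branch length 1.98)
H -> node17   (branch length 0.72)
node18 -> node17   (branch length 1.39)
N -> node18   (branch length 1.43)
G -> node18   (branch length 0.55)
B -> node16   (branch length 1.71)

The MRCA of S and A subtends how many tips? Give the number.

The MRCA of S and A is the node subtending (((R,D),(((P,L),O),(((T,K),(Q,E)),A))),((F,S),I)).
That clade contains 13 terminal taxa: A, D, E, F, I, K, L, O, P, Q, R, S, T.

13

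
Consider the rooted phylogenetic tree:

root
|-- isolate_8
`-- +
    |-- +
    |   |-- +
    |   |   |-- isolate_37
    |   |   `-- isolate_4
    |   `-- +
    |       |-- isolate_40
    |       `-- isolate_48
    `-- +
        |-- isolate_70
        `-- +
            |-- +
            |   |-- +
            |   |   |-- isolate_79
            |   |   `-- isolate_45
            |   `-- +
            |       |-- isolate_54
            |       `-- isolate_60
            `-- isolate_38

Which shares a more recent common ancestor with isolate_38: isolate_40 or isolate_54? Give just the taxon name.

The MRCA of isolate_38 and isolate_54 subtends (((isolate_79,isolate_45),(isolate_54,isolate_60)),isolate_38) (5 taxa).
The MRCA of isolate_38 and isolate_40 subtends (((isolate_37,isolate_4),(isolate_40,isolate_48)),(isolate_70,(((isolate_79,isolate_45),(isolate_54,isolate_60)),isolate_38))) (10 taxa).
The first is nested inside the second, so isolate_38 shares a more recent common ancestor with isolate_54.

isolate_54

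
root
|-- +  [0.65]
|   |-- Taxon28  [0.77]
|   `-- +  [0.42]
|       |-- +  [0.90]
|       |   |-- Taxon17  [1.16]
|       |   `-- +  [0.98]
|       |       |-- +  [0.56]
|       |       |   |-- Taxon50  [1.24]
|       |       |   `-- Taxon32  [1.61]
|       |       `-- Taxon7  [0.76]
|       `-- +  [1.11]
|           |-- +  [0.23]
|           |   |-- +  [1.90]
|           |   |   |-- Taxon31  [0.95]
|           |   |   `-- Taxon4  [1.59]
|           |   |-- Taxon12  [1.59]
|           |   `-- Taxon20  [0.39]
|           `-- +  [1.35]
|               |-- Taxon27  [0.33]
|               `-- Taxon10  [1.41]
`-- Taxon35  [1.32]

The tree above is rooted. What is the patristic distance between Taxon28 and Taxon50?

The path runs Taxon28 → … → MRCA → … → Taxon50; the MRCA is the node subtending (Taxon28,((Taxon17,((Taxon50,Taxon32),Taxon7)),(((Taxon31,Taxon4),Taxon12,Taxon20),(Taxon27,Taxon10)))).
Branch lengths along that path: 0.77 + 0.42 + 0.90 + 0.98 + 0.56 + 1.24 = 4.87.

4.87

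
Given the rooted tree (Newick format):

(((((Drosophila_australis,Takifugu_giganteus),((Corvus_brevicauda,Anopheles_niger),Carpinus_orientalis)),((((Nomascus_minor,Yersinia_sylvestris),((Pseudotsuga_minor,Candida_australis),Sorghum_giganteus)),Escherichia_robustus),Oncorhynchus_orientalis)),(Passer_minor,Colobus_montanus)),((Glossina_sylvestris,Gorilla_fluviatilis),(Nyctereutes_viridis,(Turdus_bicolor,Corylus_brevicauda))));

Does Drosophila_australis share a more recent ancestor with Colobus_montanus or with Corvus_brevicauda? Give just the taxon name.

Corvus_brevicauda

The MRCA of Drosophila_australis and Corvus_brevicauda subtends ((Drosophila_australis,Takifugu_giganteus),((Corvus_brevicauda,Anopheles_niger),Carpinus_orientalis)) (5 taxa).
The MRCA of Drosophila_australis and Colobus_montanus subtends ((((Drosophila_australis,Takifugu_giganteus),((Corvus_brevicauda,Anopheles_niger),Carpinus_orientalis)),((((Nomascus_minor,Yersinia_sylvestris),((Pseudotsuga_minor,Candida_australis),Sorghum_giganteus)),Escherichia_robustus),Oncorhynchus_orientalis)),(Passer_minor,Colobus_montanus)) (14 taxa).
The first is nested inside the second, so Drosophila_australis shares a more recent common ancestor with Corvus_brevicauda.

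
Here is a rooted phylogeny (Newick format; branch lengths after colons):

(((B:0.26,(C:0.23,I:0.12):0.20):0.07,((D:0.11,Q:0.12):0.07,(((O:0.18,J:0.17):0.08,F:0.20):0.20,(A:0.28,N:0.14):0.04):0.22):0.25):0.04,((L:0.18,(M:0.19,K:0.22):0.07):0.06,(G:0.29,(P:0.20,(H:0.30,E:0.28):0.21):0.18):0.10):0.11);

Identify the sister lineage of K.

K attaches to the tree at the node subtending (M,K).
The other lineage descending from that same node — the sister group — is the single tip M.

M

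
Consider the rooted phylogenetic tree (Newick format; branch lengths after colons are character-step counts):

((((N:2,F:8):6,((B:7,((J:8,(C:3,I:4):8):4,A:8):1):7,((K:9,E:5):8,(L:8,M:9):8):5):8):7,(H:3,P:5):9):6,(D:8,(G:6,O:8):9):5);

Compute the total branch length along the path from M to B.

36

The path runs M → … → MRCA → … → B; the MRCA is the node subtending ((B,((J,(C,I)),A)),((K,E),(L,M))).
Branch lengths along that path: 9 + 8 + 5 + 7 + 7 = 36.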